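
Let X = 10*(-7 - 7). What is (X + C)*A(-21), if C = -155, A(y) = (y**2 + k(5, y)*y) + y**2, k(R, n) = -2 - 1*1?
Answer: -278775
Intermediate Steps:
k(R, n) = -3 (k(R, n) = -2 - 1 = -3)
A(y) = -3*y + 2*y**2 (A(y) = (y**2 - 3*y) + y**2 = -3*y + 2*y**2)
X = -140 (X = 10*(-14) = -140)
(X + C)*A(-21) = (-140 - 155)*(-21*(-3 + 2*(-21))) = -(-6195)*(-3 - 42) = -(-6195)*(-45) = -295*945 = -278775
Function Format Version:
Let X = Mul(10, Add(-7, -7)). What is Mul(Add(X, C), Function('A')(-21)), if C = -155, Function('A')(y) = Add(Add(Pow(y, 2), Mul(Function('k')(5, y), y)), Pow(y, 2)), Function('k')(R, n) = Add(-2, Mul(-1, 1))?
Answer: -278775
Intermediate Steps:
Function('k')(R, n) = -3 (Function('k')(R, n) = Add(-2, -1) = -3)
Function('A')(y) = Add(Mul(-3, y), Mul(2, Pow(y, 2))) (Function('A')(y) = Add(Add(Pow(y, 2), Mul(-3, y)), Pow(y, 2)) = Add(Mul(-3, y), Mul(2, Pow(y, 2))))
X = -140 (X = Mul(10, -14) = -140)
Mul(Add(X, C), Function('A')(-21)) = Mul(Add(-140, -155), Mul(-21, Add(-3, Mul(2, -21)))) = Mul(-295, Mul(-21, Add(-3, -42))) = Mul(-295, Mul(-21, -45)) = Mul(-295, 945) = -278775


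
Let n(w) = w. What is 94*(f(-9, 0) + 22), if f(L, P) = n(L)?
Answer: 1222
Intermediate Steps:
f(L, P) = L
94*(f(-9, 0) + 22) = 94*(-9 + 22) = 94*13 = 1222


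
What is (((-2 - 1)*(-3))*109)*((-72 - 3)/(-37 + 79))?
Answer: -24525/14 ≈ -1751.8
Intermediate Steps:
(((-2 - 1)*(-3))*109)*((-72 - 3)/(-37 + 79)) = (-3*(-3)*109)*(-75/42) = (9*109)*(-75*1/42) = 981*(-25/14) = -24525/14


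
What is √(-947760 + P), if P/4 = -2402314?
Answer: 2*I*√2639254 ≈ 3249.2*I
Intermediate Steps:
P = -9609256 (P = 4*(-2402314) = -9609256)
√(-947760 + P) = √(-947760 - 9609256) = √(-10557016) = 2*I*√2639254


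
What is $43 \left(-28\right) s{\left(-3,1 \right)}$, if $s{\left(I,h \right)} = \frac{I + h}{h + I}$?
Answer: $-1204$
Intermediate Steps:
$s{\left(I,h \right)} = 1$ ($s{\left(I,h \right)} = \frac{I + h}{I + h} = 1$)
$43 \left(-28\right) s{\left(-3,1 \right)} = 43 \left(-28\right) 1 = \left(-1204\right) 1 = -1204$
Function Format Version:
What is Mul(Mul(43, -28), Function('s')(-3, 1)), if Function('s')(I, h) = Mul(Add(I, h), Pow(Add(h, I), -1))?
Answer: -1204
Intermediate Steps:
Function('s')(I, h) = 1 (Function('s')(I, h) = Mul(Add(I, h), Pow(Add(I, h), -1)) = 1)
Mul(Mul(43, -28), Function('s')(-3, 1)) = Mul(Mul(43, -28), 1) = Mul(-1204, 1) = -1204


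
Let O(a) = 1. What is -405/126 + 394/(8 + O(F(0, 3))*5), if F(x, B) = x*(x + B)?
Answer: 4931/182 ≈ 27.093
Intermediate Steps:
F(x, B) = x*(B + x)
-405/126 + 394/(8 + O(F(0, 3))*5) = -405/126 + 394/(8 + 1*5) = -405*1/126 + 394/(8 + 5) = -45/14 + 394/13 = 4931/182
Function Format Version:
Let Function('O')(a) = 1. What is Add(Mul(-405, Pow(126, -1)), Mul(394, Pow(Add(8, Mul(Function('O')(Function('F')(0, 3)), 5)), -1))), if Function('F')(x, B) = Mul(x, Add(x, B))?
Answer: Rational(4931, 182) ≈ 27.093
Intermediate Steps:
Function('F')(x, B) = Mul(x, Add(B, x))
Add(Mul(-405, Pow(126, -1)), Mul(394, Pow(Add(8, Mul(Function('O')(Function('F')(0, 3)), 5)), -1))) = Add(Mul(-405, Pow(126, -1)), Mul(394, Pow(Add(8, Mul(1, 5)), -1))) = Add(Mul(-405, Rational(1, 126)), Mul(394, Pow(Add(8, 5), -1))) = Add(Rational(-45, 14), Mul(394, Pow(13, -1))) = Add(Rational(-45, 14), Mul(394, Rational(1, 13))) = Add(Rational(-45, 14), Rational(394, 13)) = Rational(4931, 182)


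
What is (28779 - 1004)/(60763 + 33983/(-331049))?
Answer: 9194885975/20115496404 ≈ 0.45710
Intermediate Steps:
(28779 - 1004)/(60763 + 33983/(-331049)) = 27775/(60763 + 33983*(-1/331049)) = 27775/(60763 - 33983/331049) = 27775/(20115496404/331049) = 27775*(331049/20115496404) = 9194885975/20115496404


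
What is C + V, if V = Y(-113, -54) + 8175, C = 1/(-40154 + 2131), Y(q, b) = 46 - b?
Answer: 314640324/38023 ≈ 8275.0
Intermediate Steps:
C = -1/38023 (C = 1/(-38023) = -1/38023 ≈ -2.6300e-5)
V = 8275 (V = (46 - 1*(-54)) + 8175 = (46 + 54) + 8175 = 100 + 8175 = 8275)
C + V = -1/38023 + 8275 = 314640324/38023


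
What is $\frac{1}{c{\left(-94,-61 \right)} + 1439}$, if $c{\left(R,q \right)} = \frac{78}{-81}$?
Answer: $\frac{27}{38827} \approx 0.00069539$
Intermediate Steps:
$c{\left(R,q \right)} = - \frac{26}{27}$ ($c{\left(R,q \right)} = 78 \left(- \frac{1}{81}\right) = - \frac{26}{27}$)
$\frac{1}{c{\left(-94,-61 \right)} + 1439} = \frac{1}{- \frac{26}{27} + 1439} = \frac{1}{\frac{38827}{27}} = \frac{27}{38827}$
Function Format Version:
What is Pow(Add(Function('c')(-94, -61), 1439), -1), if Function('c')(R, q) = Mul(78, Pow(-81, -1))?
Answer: Rational(27, 38827) ≈ 0.00069539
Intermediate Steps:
Function('c')(R, q) = Rational(-26, 27) (Function('c')(R, q) = Mul(78, Rational(-1, 81)) = Rational(-26, 27))
Pow(Add(Function('c')(-94, -61), 1439), -1) = Pow(Add(Rational(-26, 27), 1439), -1) = Pow(Rational(38827, 27), -1) = Rational(27, 38827)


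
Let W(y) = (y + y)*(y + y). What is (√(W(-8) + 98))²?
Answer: 354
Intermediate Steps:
W(y) = 4*y² (W(y) = (2*y)*(2*y) = 4*y²)
(√(W(-8) + 98))² = (√(4*(-8)² + 98))² = (√(4*64 + 98))² = (√(256 + 98))² = (√354)² = 354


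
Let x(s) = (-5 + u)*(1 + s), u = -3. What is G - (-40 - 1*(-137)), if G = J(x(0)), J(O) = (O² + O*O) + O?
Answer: 23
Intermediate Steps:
x(s) = -8 - 8*s (x(s) = (-5 - 3)*(1 + s) = -8*(1 + s) = -8 - 8*s)
J(O) = O + 2*O² (J(O) = (O² + O²) + O = 2*O² + O = O + 2*O²)
G = 120 (G = (-8 - 8*0)*(1 + 2*(-8 - 8*0)) = (-8 + 0)*(1 + 2*(-8 + 0)) = -8*(1 + 2*(-8)) = -8*(1 - 16) = -8*(-15) = 120)
G - (-40 - 1*(-137)) = 120 - (-40 - 1*(-137)) = 120 - (-40 + 137) = 120 - 1*97 = 120 - 97 = 23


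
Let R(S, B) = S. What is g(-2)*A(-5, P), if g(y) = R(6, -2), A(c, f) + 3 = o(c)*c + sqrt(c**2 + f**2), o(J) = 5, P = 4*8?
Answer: -168 + 6*sqrt(1049) ≈ 26.330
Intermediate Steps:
P = 32
A(c, f) = -3 + sqrt(c**2 + f**2) + 5*c (A(c, f) = -3 + (5*c + sqrt(c**2 + f**2)) = -3 + (sqrt(c**2 + f**2) + 5*c) = -3 + sqrt(c**2 + f**2) + 5*c)
g(y) = 6
g(-2)*A(-5, P) = 6*(-3 + sqrt((-5)**2 + 32**2) + 5*(-5)) = 6*(-3 + sqrt(25 + 1024) - 25) = 6*(-3 + sqrt(1049) - 25) = 6*(-28 + sqrt(1049)) = -168 + 6*sqrt(1049)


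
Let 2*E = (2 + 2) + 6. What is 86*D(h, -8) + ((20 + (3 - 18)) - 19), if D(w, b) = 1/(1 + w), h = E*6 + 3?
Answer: -195/17 ≈ -11.471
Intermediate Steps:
E = 5 (E = ((2 + 2) + 6)/2 = (4 + 6)/2 = (½)*10 = 5)
h = 33 (h = 5*6 + 3 = 30 + 3 = 33)
86*D(h, -8) + ((20 + (3 - 18)) - 19) = 86/(1 + 33) + ((20 + (3 - 18)) - 19) = 86/34 + ((20 - 15) - 19) = 86*(1/34) + (5 - 19) = 43/17 - 14 = -195/17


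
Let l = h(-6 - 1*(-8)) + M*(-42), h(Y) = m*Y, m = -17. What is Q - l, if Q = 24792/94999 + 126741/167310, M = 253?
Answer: 56483080564393/5298094230 ≈ 10661.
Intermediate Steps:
h(Y) = -17*Y
l = -10660 (l = -17*(-6 - 1*(-8)) + 253*(-42) = -17*(-6 + 8) - 10626 = -17*2 - 10626 = -34 - 10626 = -10660)
Q = 5396072593/5298094230 (Q = 24792*(1/94999) + 126741*(1/167310) = 24792/94999 + 42247/55770 = 5396072593/5298094230 ≈ 1.0185)
Q - l = 5396072593/5298094230 - 1*(-10660) = 5396072593/5298094230 + 10660 = 56483080564393/5298094230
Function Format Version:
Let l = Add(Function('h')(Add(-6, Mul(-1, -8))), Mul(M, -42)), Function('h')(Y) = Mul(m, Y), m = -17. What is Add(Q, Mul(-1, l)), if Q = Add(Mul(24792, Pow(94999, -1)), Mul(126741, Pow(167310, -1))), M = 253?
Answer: Rational(56483080564393, 5298094230) ≈ 10661.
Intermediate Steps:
Function('h')(Y) = Mul(-17, Y)
l = -10660 (l = Add(Mul(-17, Add(-6, Mul(-1, -8))), Mul(253, -42)) = Add(Mul(-17, Add(-6, 8)), -10626) = Add(Mul(-17, 2), -10626) = Add(-34, -10626) = -10660)
Q = Rational(5396072593, 5298094230) (Q = Add(Mul(24792, Rational(1, 94999)), Mul(126741, Rational(1, 167310))) = Add(Rational(24792, 94999), Rational(42247, 55770)) = Rational(5396072593, 5298094230) ≈ 1.0185)
Add(Q, Mul(-1, l)) = Add(Rational(5396072593, 5298094230), Mul(-1, -10660)) = Add(Rational(5396072593, 5298094230), 10660) = Rational(56483080564393, 5298094230)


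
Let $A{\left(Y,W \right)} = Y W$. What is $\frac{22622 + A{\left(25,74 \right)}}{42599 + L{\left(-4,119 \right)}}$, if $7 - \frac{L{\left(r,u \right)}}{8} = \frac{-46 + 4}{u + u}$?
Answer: $\frac{416024}{725159} \approx 0.5737$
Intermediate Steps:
$A{\left(Y,W \right)} = W Y$
$L{\left(r,u \right)} = 56 + \frac{168}{u}$ ($L{\left(r,u \right)} = 56 - 8 \frac{-46 + 4}{u + u} = 56 - 8 \left(- \frac{42}{2 u}\right) = 56 - 8 \left(- 42 \frac{1}{2 u}\right) = 56 - 8 \left(- \frac{21}{u}\right) = 56 + \frac{168}{u}$)
$\frac{22622 + A{\left(25,74 \right)}}{42599 + L{\left(-4,119 \right)}} = \frac{22622 + 74 \cdot 25}{42599 + \left(56 + \frac{168}{119}\right)} = \frac{22622 + 1850}{42599 + \left(56 + 168 \cdot \frac{1}{119}\right)} = \frac{24472}{42599 + \left(56 + \frac{24}{17}\right)} = \frac{24472}{42599 + \frac{976}{17}} = \frac{24472}{\frac{725159}{17}} = 24472 \cdot \frac{17}{725159} = \frac{416024}{725159}$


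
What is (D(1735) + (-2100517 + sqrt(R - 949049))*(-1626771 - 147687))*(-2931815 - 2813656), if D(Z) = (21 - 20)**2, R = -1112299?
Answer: -21414974522552059677 + 20390193959436*I*sqrt(515337) ≈ -2.1415e+19 + 1.4638e+16*I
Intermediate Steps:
D(Z) = 1 (D(Z) = 1**2 = 1)
(D(1735) + (-2100517 + sqrt(R - 949049))*(-1626771 - 147687))*(-2931815 - 2813656) = (1 + (-2100517 + sqrt(-1112299 - 949049))*(-1626771 - 147687))*(-2931815 - 2813656) = (1 + (-2100517 + sqrt(-2061348))*(-1774458))*(-5745471) = (1 + (-2100517 + 2*I*sqrt(515337))*(-1774458))*(-5745471) = (1 + (3727279194786 - 3548916*I*sqrt(515337)))*(-5745471) = (3727279194787 - 3548916*I*sqrt(515337))*(-5745471) = -21414974522552059677 + 20390193959436*I*sqrt(515337)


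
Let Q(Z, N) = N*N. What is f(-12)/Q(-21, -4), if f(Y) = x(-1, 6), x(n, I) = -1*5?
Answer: -5/16 ≈ -0.31250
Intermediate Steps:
x(n, I) = -5
f(Y) = -5
Q(Z, N) = N²
f(-12)/Q(-21, -4) = -5/((-4)²) = -5/16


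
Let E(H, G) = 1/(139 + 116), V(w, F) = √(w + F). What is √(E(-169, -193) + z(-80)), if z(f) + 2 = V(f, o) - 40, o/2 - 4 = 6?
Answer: √(-2730795 + 130050*I*√15)/255 ≈ 0.59514 + 6.5077*I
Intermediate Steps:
o = 20 (o = 8 + 2*6 = 8 + 12 = 20)
V(w, F) = √(F + w)
E(H, G) = 1/255
z(f) = -42 + √(20 + f) (z(f) = -2 + (√(20 + f) - 40) = -2 + (-40 + √(20 + f)) = -42 + √(20 + f))
√(E(-169, -193) + z(-80)) = √(1/255 + (-42 + √(20 - 80))) = √(1/255 + (-42 + √(-60))) = √(1/255 + (-42 + 2*I*√15)) = √(-10709/255 + 2*I*√15)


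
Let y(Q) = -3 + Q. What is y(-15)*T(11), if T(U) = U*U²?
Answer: -23958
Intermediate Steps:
T(U) = U³
y(-15)*T(11) = (-3 - 15)*11³ = -18*1331 = -23958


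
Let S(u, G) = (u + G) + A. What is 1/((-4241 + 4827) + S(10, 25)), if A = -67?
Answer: 1/554 ≈ 0.0018051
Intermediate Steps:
S(u, G) = -67 + G + u (S(u, G) = (u + G) - 67 = (G + u) - 67 = -67 + G + u)
1/((-4241 + 4827) + S(10, 25)) = 1/((-4241 + 4827) + (-67 + 25 + 10)) = 1/(586 - 32) = 1/554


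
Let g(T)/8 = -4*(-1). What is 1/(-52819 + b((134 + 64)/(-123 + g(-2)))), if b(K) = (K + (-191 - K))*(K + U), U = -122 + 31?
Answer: -91/3187040 ≈ -2.8553e-5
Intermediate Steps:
g(T) = 32 (g(T) = 8*(-4*(-1)) = 8*4 = 32)
U = -91
b(K) = 17381 - 191*K (b(K) = (K + (-191 - K))*(K - 91) = -191*(-91 + K) = 17381 - 191*K)
1/(-52819 + b((134 + 64)/(-123 + g(-2)))) = 1/(-52819 + (17381 - 191*(134 + 64)/(-123 + 32))) = 1/(-52819 + (17381 - 37818/(-91))) = 1/(-52819 + (17381 - 37818*(-1)/91)) = 1/(-52819 + (17381 - 191*(-198/91))) = 1/(-52819 + (17381 + 37818/91)) = 1/(-52819 + 1619489/91) = 1/(-3187040/91) = -91/3187040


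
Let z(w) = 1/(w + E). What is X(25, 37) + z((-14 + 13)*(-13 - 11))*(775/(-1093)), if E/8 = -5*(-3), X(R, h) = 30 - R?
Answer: 786185/157392 ≈ 4.9951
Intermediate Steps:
E = 120 (E = 8*(-5*(-3)) = 8*15 = 120)
z(w) = 1/(120 + w) (z(w) = 1/(w + 120) = 1/(120 + w))
X(25, 37) + z((-14 + 13)*(-13 - 11))*(775/(-1093)) = (30 - 1*25) + (775/(-1093))/(120 + (-14 + 13)*(-13 - 11)) = (30 - 25) + (775*(-1/1093))/(120 - 1*(-24)) = 5 - 775/1093/(120 + 24) = 5 - 775/1093/144 = 5 + (1/144)*(-775/1093) = 5 - 775/157392 = 786185/157392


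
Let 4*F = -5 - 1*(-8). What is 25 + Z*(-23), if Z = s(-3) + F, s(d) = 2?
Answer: -153/4 ≈ -38.250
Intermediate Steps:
F = ¾ (F = (-5 - 1*(-8))/4 = (-5 + 8)/4 = (¼)*3 = ¾ ≈ 0.75000)
Z = 11/4 (Z = 2 + ¾ = 11/4 ≈ 2.7500)
25 + Z*(-23) = 25 + (11/4)*(-23) = 25 - 253/4 = -153/4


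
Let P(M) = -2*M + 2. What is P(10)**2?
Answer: 324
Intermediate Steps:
P(M) = 2 - 2*M
P(10)**2 = (2 - 2*10)**2 = (2 - 20)**2 = (-18)**2 = 324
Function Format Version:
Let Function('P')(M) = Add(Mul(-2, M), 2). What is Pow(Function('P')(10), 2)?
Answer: 324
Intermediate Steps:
Function('P')(M) = Add(2, Mul(-2, M))
Pow(Function('P')(10), 2) = Pow(Add(2, Mul(-2, 10)), 2) = Pow(Add(2, -20), 2) = Pow(-18, 2) = 324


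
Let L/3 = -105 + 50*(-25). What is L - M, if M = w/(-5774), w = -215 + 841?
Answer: -11735342/2887 ≈ -4064.9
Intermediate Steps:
w = 626
L = -4065 (L = 3*(-105 + 50*(-25)) = 3*(-105 - 1250) = 3*(-1355) = -4065)
M = -313/2887 (M = 626/(-5774) = 626*(-1/5774) = -313/2887 ≈ -0.10842)
L - M = -4065 - 1*(-313/2887) = -4065 + 313/2887 = -11735342/2887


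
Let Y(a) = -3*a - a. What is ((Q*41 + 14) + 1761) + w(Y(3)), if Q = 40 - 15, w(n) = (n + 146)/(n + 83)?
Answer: 198934/71 ≈ 2801.9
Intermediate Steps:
Y(a) = -4*a
w(n) = (146 + n)/(83 + n)
Q = 25
((Q*41 + 14) + 1761) + w(Y(3)) = ((25*41 + 14) + 1761) + (146 - 4*3)/(83 - 4*3) = ((1025 + 14) + 1761) + (146 - 12)/(83 - 12) = (1039 + 1761) + 134/71 = 2800 + (1/71)*134 = 2800 + 134/71 = 198934/71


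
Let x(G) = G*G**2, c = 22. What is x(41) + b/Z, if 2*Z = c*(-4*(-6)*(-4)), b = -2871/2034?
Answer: 1495310045/21696 ≈ 68921.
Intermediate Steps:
x(G) = G**3
b = -319/226 (b = -2871*1/2034 = -319/226 ≈ -1.4115)
Z = -1056 (Z = (22*(-4*(-6)*(-4)))/2 = (22*(24*(-4)))/2 = (22*(-96))/2 = (1/2)*(-2112) = -1056)
x(41) + b/Z = 41**3 - 319/226/(-1056) = 68921 - 319/226*(-1/1056) = 68921 + 29/21696 = 1495310045/21696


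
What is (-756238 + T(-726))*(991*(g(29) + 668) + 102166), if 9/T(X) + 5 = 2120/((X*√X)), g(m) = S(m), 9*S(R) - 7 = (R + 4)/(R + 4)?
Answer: 6885314*(-15098327607*√6 + 801612280*I)/(45*(-212*I + 3993*√6)) ≈ -5.7855e+11 - 29836.0*I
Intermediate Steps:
S(R) = 8/9 (S(R) = 7/9 + ((R + 4)/(R + 4))/9 = 7/9 + ((4 + R)/(4 + R))/9 = 7/9 + (⅑)*1 = 7/9 + ⅑ = 8/9)
g(m) = 8/9
T(X) = 9/(-5 + 2120/X^(3/2)) (T(X) = 9/(-5 + 2120/((X*√X))) = 9/(-5 + 2120/(X^(3/2))) = 9/(-5 + 2120/X^(3/2)))
(-756238 + T(-726))*(991*(g(29) + 668) + 102166) = (-756238 - 9*(-726)^(3/2)/(-2120 + 5*(-726)^(3/2)))*(991*(8/9 + 668) + 102166) = (-756238 - 9*(-7986*I*√6)/(-2120 + 5*(-7986*I*√6)))*(991*(6020/9) + 102166) = (-756238 - 9*(-7986*I*√6)/(-2120 - 39930*I*√6))*(5965820/9 + 102166) = (-756238 + 71874*I*√6/(-2120 - 39930*I*√6))*(6885314/9) = -5206936088732/9 + 54986117604*I*√6/(-2120 - 39930*I*√6)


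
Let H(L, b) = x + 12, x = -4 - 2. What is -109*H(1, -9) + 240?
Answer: -414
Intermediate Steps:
x = -6
H(L, b) = 6 (H(L, b) = -6 + 12 = 6)
-109*H(1, -9) + 240 = -109*6 + 240 = -654 + 240 = -414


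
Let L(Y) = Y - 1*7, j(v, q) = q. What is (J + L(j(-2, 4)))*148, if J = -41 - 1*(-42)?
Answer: -296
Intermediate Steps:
J = 1 (J = -41 + 42 = 1)
L(Y) = -7 + Y (L(Y) = Y - 7 = -7 + Y)
(J + L(j(-2, 4)))*148 = (1 + (-7 + 4))*148 = (1 - 3)*148 = -2*148 = -296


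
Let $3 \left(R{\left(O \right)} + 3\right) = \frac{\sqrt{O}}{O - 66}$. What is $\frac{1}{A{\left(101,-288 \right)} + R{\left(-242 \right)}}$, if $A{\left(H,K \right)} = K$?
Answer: $- \frac{1026648}{298754569} + \frac{42 i \sqrt{2}}{298754569} \approx -0.0034364 + 1.9882 \cdot 10^{-7} i$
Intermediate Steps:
$R{\left(O \right)} = -3 + \frac{\sqrt{O}}{3 \left(-66 + O\right)}$ ($R{\left(O \right)} = -3 + \frac{\frac{1}{O - 66} \sqrt{O}}{3} = -3 + \frac{\frac{1}{-66 + O} \sqrt{O}}{3} = -3 + \frac{\sqrt{O} \frac{1}{-66 + O}}{3} = -3 + \frac{\sqrt{O}}{3 \left(-66 + O\right)}$)
$\frac{1}{A{\left(101,-288 \right)} + R{\left(-242 \right)}} = \frac{1}{-288 + \frac{594 + \sqrt{-242} - -2178}{3 \left(-66 - 242\right)}} = \frac{1}{-288 + \frac{594 + 11 i \sqrt{2} + 2178}{3 \left(-308\right)}} = \frac{1}{-288 + \frac{1}{3} \left(- \frac{1}{308}\right) \left(2772 + 11 i \sqrt{2}\right)} = \frac{1}{-288 - \left(3 + \frac{i \sqrt{2}}{84}\right)} = \frac{1}{-291 - \frac{i \sqrt{2}}{84}}$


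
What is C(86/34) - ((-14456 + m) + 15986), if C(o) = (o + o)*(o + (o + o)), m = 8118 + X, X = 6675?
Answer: -4706253/289 ≈ -16285.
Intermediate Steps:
m = 14793 (m = 8118 + 6675 = 14793)
C(o) = 6*o² (C(o) = (2*o)*(o + 2*o) = (2*o)*(3*o) = 6*o²)
C(86/34) - ((-14456 + m) + 15986) = 6*(86/34)² - ((-14456 + 14793) + 15986) = 6*(86*(1/34))² - (337 + 15986) = 6*(43/17)² - 1*16323 = 6*(1849/289) - 16323 = 11094/289 - 16323 = -4706253/289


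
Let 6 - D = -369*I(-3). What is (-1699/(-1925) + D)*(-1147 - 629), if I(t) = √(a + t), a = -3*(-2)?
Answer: -23530224/1925 - 655344*√3 ≈ -1.1473e+6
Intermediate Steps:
a = 6
I(t) = √(6 + t)
D = 6 + 369*√3 (D = 6 - (-369)*√(6 - 3) = 6 - (-369)*√3 = 6 + 369*√3 ≈ 645.13)
(-1699/(-1925) + D)*(-1147 - 629) = (-1699/(-1925) + (6 + 369*√3))*(-1147 - 629) = (-1699*(-1/1925) + (6 + 369*√3))*(-1776) = (1699/1925 + (6 + 369*√3))*(-1776) = (13249/1925 + 369*√3)*(-1776) = -23530224/1925 - 655344*√3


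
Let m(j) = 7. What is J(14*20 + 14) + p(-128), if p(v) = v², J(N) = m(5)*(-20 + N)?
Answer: 18302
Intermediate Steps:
J(N) = -140 + 7*N (J(N) = 7*(-20 + N) = -140 + 7*N)
J(14*20 + 14) + p(-128) = (-140 + 7*(14*20 + 14)) + (-128)² = (-140 + 7*(280 + 14)) + 16384 = (-140 + 7*294) + 16384 = (-140 + 2058) + 16384 = 1918 + 16384 = 18302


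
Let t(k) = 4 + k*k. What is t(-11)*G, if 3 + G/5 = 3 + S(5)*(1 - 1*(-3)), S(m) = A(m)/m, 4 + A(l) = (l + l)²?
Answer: 48000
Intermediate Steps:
A(l) = -4 + 4*l² (A(l) = -4 + (l + l)² = -4 + (2*l)² = -4 + 4*l²)
t(k) = 4 + k²
S(m) = (-4 + 4*m²)/m
G = 384 (G = -15 + 5*(3 + (-4/5 + 4*5)*(1 - 1*(-3))) = -15 + 5*(3 + (-4*⅕ + 20)*(1 + 3)) = -15 + 5*(3 + (-⅘ + 20)*4) = -15 + 5*(3 + (96/5)*4) = -15 + 5*(3 + 384/5) = -15 + 5*(399/5) = -15 + 399 = 384)
t(-11)*G = (4 + (-11)²)*384 = (4 + 121)*384 = 125*384 = 48000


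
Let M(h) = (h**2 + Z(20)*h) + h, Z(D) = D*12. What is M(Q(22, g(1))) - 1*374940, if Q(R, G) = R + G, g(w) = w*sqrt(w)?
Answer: -368868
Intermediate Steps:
g(w) = w**(3/2)
Q(R, G) = G + R
Z(D) = 12*D
M(h) = h**2 + 241*h (M(h) = (h**2 + (12*20)*h) + h = (h**2 + 240*h) + h = h**2 + 241*h)
M(Q(22, g(1))) - 1*374940 = (1**(3/2) + 22)*(241 + (1**(3/2) + 22)) - 1*374940 = (1 + 22)*(241 + (1 + 22)) - 374940 = 23*(241 + 23) - 374940 = 23*264 - 374940 = 6072 - 374940 = -368868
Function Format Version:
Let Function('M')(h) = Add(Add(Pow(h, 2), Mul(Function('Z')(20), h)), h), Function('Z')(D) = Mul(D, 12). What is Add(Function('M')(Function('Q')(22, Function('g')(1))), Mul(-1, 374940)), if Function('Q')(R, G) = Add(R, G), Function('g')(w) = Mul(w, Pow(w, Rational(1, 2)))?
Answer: -368868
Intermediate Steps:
Function('g')(w) = Pow(w, Rational(3, 2))
Function('Q')(R, G) = Add(G, R)
Function('Z')(D) = Mul(12, D)
Function('M')(h) = Add(Pow(h, 2), Mul(241, h)) (Function('M')(h) = Add(Add(Pow(h, 2), Mul(Mul(12, 20), h)), h) = Add(Add(Pow(h, 2), Mul(240, h)), h) = Add(Pow(h, 2), Mul(241, h)))
Add(Function('M')(Function('Q')(22, Function('g')(1))), Mul(-1, 374940)) = Add(Mul(Add(Pow(1, Rational(3, 2)), 22), Add(241, Add(Pow(1, Rational(3, 2)), 22))), Mul(-1, 374940)) = Add(Mul(Add(1, 22), Add(241, Add(1, 22))), -374940) = Add(Mul(23, Add(241, 23)), -374940) = Add(Mul(23, 264), -374940) = Add(6072, -374940) = -368868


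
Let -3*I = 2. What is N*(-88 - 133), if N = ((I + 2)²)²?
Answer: -56576/81 ≈ -698.47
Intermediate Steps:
I = -⅔ (I = -⅓*2 = -⅔ ≈ -0.66667)
N = 256/81 (N = ((-⅔ + 2)²)² = ((4/3)²)² = (16/9)² = 256/81 ≈ 3.1605)
N*(-88 - 133) = 256*(-88 - 133)/81 = (256/81)*(-221) = -56576/81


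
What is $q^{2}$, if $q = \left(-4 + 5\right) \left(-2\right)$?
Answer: $4$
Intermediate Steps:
$q = -2$ ($q = 1 \left(-2\right) = -2$)
$q^{2} = \left(-2\right)^{2} = 4$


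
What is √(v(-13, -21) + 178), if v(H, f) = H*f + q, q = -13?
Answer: √438 ≈ 20.928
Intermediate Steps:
v(H, f) = -13 + H*f (v(H, f) = H*f - 13 = -13 + H*f)
√(v(-13, -21) + 178) = √((-13 - 13*(-21)) + 178) = √((-13 + 273) + 178) = √(260 + 178) = √438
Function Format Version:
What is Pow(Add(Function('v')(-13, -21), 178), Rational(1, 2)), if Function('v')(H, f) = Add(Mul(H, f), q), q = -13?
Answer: Pow(438, Rational(1, 2)) ≈ 20.928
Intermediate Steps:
Function('v')(H, f) = Add(-13, Mul(H, f)) (Function('v')(H, f) = Add(Mul(H, f), -13) = Add(-13, Mul(H, f)))
Pow(Add(Function('v')(-13, -21), 178), Rational(1, 2)) = Pow(Add(Add(-13, Mul(-13, -21)), 178), Rational(1, 2)) = Pow(Add(Add(-13, 273), 178), Rational(1, 2)) = Pow(Add(260, 178), Rational(1, 2)) = Pow(438, Rational(1, 2))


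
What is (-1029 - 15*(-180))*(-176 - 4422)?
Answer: -7683258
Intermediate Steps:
(-1029 - 15*(-180))*(-176 - 4422) = (-1029 + 2700)*(-4598) = 1671*(-4598) = -7683258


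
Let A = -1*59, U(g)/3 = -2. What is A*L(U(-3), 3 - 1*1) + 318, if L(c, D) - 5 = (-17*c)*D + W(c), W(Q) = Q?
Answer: -11659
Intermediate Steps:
U(g) = -6 (U(g) = 3*(-2) = -6)
L(c, D) = 5 + c - 17*D*c (L(c, D) = 5 + ((-17*c)*D + c) = 5 + (-17*D*c + c) = 5 + (c - 17*D*c) = 5 + c - 17*D*c)
A = -59
A*L(U(-3), 3 - 1*1) + 318 = -59*(5 - 6 - 17*(3 - 1*1)*(-6)) + 318 = -59*(5 - 6 - 17*(3 - 1)*(-6)) + 318 = -59*(5 - 6 - 17*2*(-6)) + 318 = -59*(5 - 6 + 204) + 318 = -59*203 + 318 = -11977 + 318 = -11659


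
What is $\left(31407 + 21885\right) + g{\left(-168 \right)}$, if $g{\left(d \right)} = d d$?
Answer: $81516$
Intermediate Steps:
$g{\left(d \right)} = d^{2}$
$\left(31407 + 21885\right) + g{\left(-168 \right)} = \left(31407 + 21885\right) + \left(-168\right)^{2} = 53292 + 28224 = 81516$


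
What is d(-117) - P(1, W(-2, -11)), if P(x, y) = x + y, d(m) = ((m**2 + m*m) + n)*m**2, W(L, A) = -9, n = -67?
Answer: 373860287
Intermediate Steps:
d(m) = m**2*(-67 + 2*m**2) (d(m) = ((m**2 + m*m) - 67)*m**2 = ((m**2 + m**2) - 67)*m**2 = (2*m**2 - 67)*m**2 = (-67 + 2*m**2)*m**2 = m**2*(-67 + 2*m**2))
d(-117) - P(1, W(-2, -11)) = (-117)**2*(-67 + 2*(-117)**2) - (1 - 9) = 13689*(-67 + 2*13689) - 1*(-8) = 13689*(-67 + 27378) + 8 = 13689*27311 + 8 = 373860279 + 8 = 373860287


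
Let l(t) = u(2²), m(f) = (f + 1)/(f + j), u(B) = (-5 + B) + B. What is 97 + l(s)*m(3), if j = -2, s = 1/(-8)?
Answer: 109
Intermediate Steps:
s = -⅛ ≈ -0.12500
u(B) = -5 + 2*B
m(f) = (1 + f)/(-2 + f) (m(f) = (f + 1)/(f - 2) = (1 + f)/(-2 + f))
l(t) = 3 (l(t) = -5 + 2*2² = -5 + 2*4 = -5 + 8 = 3)
97 + l(s)*m(3) = 97 + 3*((1 + 3)/(-2 + 3)) = 97 + 3*(4/1) = 97 + 3*(1*4) = 97 + 3*4 = 97 + 12 = 109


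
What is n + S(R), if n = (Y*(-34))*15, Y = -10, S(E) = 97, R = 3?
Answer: 5197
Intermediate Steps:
n = 5100 (n = -10*(-34)*15 = 340*15 = 5100)
n + S(R) = 5100 + 97 = 5197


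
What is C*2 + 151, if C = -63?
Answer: 25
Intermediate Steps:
C*2 + 151 = -63*2 + 151 = -126 + 151 = 25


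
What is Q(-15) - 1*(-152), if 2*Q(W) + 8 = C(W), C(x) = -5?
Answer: 291/2 ≈ 145.50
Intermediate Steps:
Q(W) = -13/2 (Q(W) = -4 + (1/2)*(-5) = -4 - 5/2 = -13/2)
Q(-15) - 1*(-152) = -13/2 - 1*(-152) = -13/2 + 152 = 291/2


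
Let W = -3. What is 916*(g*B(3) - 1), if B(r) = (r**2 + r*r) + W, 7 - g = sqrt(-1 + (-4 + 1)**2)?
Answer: 95264 - 27480*sqrt(2) ≈ 56401.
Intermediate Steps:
g = 7 - 2*sqrt(2) (g = 7 - sqrt(-1 + (-4 + 1)**2) = 7 - sqrt(-1 + (-3)**2) = 7 - sqrt(-1 + 9) = 7 - sqrt(8) = 7 - 2*sqrt(2) ≈ 4.1716)
B(r) = -3 + 2*r**2 (B(r) = (r**2 + r*r) - 3 = (r**2 + r**2) - 3 = 2*r**2 - 3 = -3 + 2*r**2)
916*(g*B(3) - 1) = 916*((7 - 2*sqrt(2))*(-3 + 2*3**2) - 1) = 916*((7 - 2*sqrt(2))*(-3 + 2*9) - 1) = 916*((7 - 2*sqrt(2))*(-3 + 18) - 1) = 916*((7 - 2*sqrt(2))*15 - 1) = 916*((105 - 30*sqrt(2)) - 1) = 916*(104 - 30*sqrt(2)) = 95264 - 27480*sqrt(2)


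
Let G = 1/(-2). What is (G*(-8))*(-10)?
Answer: -40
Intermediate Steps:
G = -½ ≈ -0.50000
(G*(-8))*(-10) = -½*(-8)*(-10) = 4*(-10) = -40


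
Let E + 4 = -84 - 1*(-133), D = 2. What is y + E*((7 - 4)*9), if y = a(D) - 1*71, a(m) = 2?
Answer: 1146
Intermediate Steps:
E = 45 (E = -4 + (-84 - 1*(-133)) = -4 + (-84 + 133) = -4 + 49 = 45)
y = -69 (y = 2 - 1*71 = 2 - 71 = -69)
y + E*((7 - 4)*9) = -69 + 45*((7 - 4)*9) = -69 + 45*(3*9) = -69 + 45*27 = -69 + 1215 = 1146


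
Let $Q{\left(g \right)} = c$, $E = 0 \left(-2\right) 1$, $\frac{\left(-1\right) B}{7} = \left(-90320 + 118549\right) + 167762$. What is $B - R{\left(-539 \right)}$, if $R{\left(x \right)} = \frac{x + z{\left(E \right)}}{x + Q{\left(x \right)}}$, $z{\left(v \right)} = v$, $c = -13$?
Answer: $- \frac{757309763}{552} \approx -1.3719 \cdot 10^{6}$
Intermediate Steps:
$B = -1371937$ ($B = - 7 \left(\left(-90320 + 118549\right) + 167762\right) = - 7 \left(28229 + 167762\right) = \left(-7\right) 195991 = -1371937$)
$E = 0$ ($E = 0 \cdot 1 = 0$)
$Q{\left(g \right)} = -13$
$R{\left(x \right)} = \frac{x}{-13 + x}$ ($R{\left(x \right)} = \frac{x + 0}{x - 13} = \frac{x}{-13 + x}$)
$B - R{\left(-539 \right)} = -1371937 - - \frac{539}{-13 - 539} = -1371937 - - \frac{539}{-552} = -1371937 - \left(-539\right) \left(- \frac{1}{552}\right) = -1371937 - \frac{539}{552} = - \frac{757309763}{552}$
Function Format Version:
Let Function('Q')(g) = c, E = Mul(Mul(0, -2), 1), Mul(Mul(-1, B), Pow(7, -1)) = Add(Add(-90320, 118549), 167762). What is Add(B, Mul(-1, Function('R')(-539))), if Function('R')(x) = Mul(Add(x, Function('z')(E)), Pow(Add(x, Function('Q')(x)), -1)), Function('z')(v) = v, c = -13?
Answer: Rational(-757309763, 552) ≈ -1.3719e+6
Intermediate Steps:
B = -1371937 (B = Mul(-7, Add(Add(-90320, 118549), 167762)) = Mul(-7, Add(28229, 167762)) = Mul(-7, 195991) = -1371937)
E = 0 (E = Mul(0, 1) = 0)
Function('Q')(g) = -13
Function('R')(x) = Mul(x, Pow(Add(-13, x), -1)) (Function('R')(x) = Mul(Add(x, 0), Pow(Add(x, -13), -1)) = Mul(x, Pow(Add(-13, x), -1)))
Add(B, Mul(-1, Function('R')(-539))) = Add(-1371937, Mul(-1, Mul(-539, Pow(Add(-13, -539), -1)))) = Add(-1371937, Mul(-1, Mul(-539, Pow(-552, -1)))) = Add(-1371937, Mul(-1, Mul(-539, Rational(-1, 552)))) = Add(-1371937, Mul(-1, Rational(539, 552))) = Add(-1371937, Rational(-539, 552)) = Rational(-757309763, 552)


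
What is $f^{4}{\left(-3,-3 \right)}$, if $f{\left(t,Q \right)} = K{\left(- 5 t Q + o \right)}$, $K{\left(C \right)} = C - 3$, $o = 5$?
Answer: $3418801$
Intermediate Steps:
$K{\left(C \right)} = -3 + C$
$f{\left(t,Q \right)} = 2 - 5 Q t$ ($f{\left(t,Q \right)} = -3 + \left(- 5 t Q + 5\right) = -3 - \left(-5 + 5 Q t\right) = 2 - 5 Q t$)
$f^{4}{\left(-3,-3 \right)} = \left(2 - \left(-15\right) \left(-3\right)\right)^{4} = \left(2 - 45\right)^{4} = \left(-43\right)^{4} = 3418801$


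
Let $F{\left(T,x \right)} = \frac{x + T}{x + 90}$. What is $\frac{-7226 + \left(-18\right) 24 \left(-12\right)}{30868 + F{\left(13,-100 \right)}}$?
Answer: $- \frac{20420}{308767} \approx -0.066134$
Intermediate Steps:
$F{\left(T,x \right)} = \frac{T + x}{90 + x}$
$\frac{-7226 + \left(-18\right) 24 \left(-12\right)}{30868 + F{\left(13,-100 \right)}} = \frac{-7226 + \left(-18\right) 24 \left(-12\right)}{30868 + \frac{13 - 100}{90 - 100}} = \frac{-7226 - -5184}{30868 + \frac{1}{-10} \left(-87\right)} = \frac{-7226 + 5184}{30868 - - \frac{87}{10}} = - \frac{2042}{30868 + \frac{87}{10}} = - \frac{2042}{\frac{308767}{10}} = \left(-2042\right) \frac{10}{308767} = - \frac{20420}{308767}$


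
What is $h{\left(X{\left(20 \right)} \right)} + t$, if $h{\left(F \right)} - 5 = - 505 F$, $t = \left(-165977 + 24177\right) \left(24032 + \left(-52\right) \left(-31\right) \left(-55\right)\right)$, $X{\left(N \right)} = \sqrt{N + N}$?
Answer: $9164250405 - 1010 \sqrt{10} \approx 9.1642 \cdot 10^{9}$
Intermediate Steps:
$X{\left(N \right)} = \sqrt{2} \sqrt{N}$ ($X{\left(N \right)} = \sqrt{2 N} = \sqrt{2} \sqrt{N}$)
$t = 9164250400$ ($t = - 141800 \left(24032 + 1612 \left(-55\right)\right) = - 141800 \left(24032 - 88660\right) = \left(-141800\right) \left(-64628\right) = 9164250400$)
$h{\left(F \right)} = 5 - 505 F$
$h{\left(X{\left(20 \right)} \right)} + t = \left(5 - 505 \sqrt{2} \sqrt{20}\right) + 9164250400 = \left(5 - 505 \sqrt{2} \cdot 2 \sqrt{5}\right) + 9164250400 = \left(5 - 505 \cdot 2 \sqrt{10}\right) + 9164250400 = \left(5 - 1010 \sqrt{10}\right) + 9164250400 = 9164250405 - 1010 \sqrt{10}$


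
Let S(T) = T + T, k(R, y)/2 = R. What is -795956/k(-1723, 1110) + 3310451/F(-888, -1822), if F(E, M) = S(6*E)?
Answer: -1463053505/18360288 ≈ -79.686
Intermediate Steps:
k(R, y) = 2*R
S(T) = 2*T
F(E, M) = 12*E (F(E, M) = 2*(6*E) = 12*E)
-795956/k(-1723, 1110) + 3310451/F(-888, -1822) = -795956/(2*(-1723)) + 3310451/((12*(-888))) = -795956/(-3446) + 3310451/(-10656) = -795956*(-1/3446) + 3310451*(-1/10656) = 397978/1723 - 3310451/10656 = -1463053505/18360288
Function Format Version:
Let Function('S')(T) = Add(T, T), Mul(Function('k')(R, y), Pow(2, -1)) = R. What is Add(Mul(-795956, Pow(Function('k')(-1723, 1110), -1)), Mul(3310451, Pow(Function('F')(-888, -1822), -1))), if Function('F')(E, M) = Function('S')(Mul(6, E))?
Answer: Rational(-1463053505, 18360288) ≈ -79.686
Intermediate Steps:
Function('k')(R, y) = Mul(2, R)
Function('S')(T) = Mul(2, T)
Function('F')(E, M) = Mul(12, E) (Function('F')(E, M) = Mul(2, Mul(6, E)) = Mul(12, E))
Add(Mul(-795956, Pow(Function('k')(-1723, 1110), -1)), Mul(3310451, Pow(Function('F')(-888, -1822), -1))) = Add(Mul(-795956, Pow(Mul(2, -1723), -1)), Mul(3310451, Pow(Mul(12, -888), -1))) = Add(Mul(-795956, Pow(-3446, -1)), Mul(3310451, Pow(-10656, -1))) = Add(Mul(-795956, Rational(-1, 3446)), Mul(3310451, Rational(-1, 10656))) = Add(Rational(397978, 1723), Rational(-3310451, 10656)) = Rational(-1463053505, 18360288)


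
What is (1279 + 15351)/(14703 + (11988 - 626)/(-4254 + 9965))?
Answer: 18994786/16796039 ≈ 1.1309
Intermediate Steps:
(1279 + 15351)/(14703 + (11988 - 626)/(-4254 + 9965)) = 16630/(14703 + 11362/5711) = 16630/(83980195/5711) = 16630*(5711/83980195) = 18994786/16796039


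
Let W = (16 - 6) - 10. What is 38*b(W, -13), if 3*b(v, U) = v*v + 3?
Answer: 38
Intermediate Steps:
W = 0 (W = 10 - 10 = 0)
b(v, U) = 1 + v²/3 (b(v, U) = (v*v + 3)/3 = (v² + 3)/3 = (3 + v²)/3 = 1 + v²/3)
38*b(W, -13) = 38*(1 + (⅓)*0²) = 38*(1 + (⅓)*0) = 38*(1 + 0) = 38*1 = 38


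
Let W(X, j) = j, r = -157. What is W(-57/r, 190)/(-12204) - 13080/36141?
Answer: -27749185/73510794 ≈ -0.37748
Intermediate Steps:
W(-57/r, 190)/(-12204) - 13080/36141 = 190/(-12204) - 13080/36141 = 190*(-1/12204) - 13080*1/36141 = -95/6102 - 4360/12047 = -27749185/73510794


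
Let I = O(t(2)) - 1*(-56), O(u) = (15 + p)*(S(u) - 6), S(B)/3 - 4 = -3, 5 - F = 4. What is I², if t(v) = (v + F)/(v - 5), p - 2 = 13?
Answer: 1156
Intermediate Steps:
F = 1 (F = 5 - 1*4 = 5 - 4 = 1)
S(B) = 3 (S(B) = 12 + 3*(-3) = 12 - 9 = 3)
p = 15 (p = 2 + 13 = 15)
t(v) = (1 + v)/(-5 + v) (t(v) = (v + 1)/(v - 5) = (1 + v)/(-5 + v))
O(u) = -90 (O(u) = (15 + 15)*(3 - 6) = 30*(-3) = -90)
I = -34 (I = -90 - 1*(-56) = -90 + 56 = -34)
I² = (-34)² = 1156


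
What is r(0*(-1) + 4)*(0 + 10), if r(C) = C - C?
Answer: 0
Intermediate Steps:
r(C) = 0
r(0*(-1) + 4)*(0 + 10) = 0*(0 + 10) = 0*10 = 0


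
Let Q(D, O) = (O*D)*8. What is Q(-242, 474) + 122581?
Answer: -795083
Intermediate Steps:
Q(D, O) = 8*D*O (Q(D, O) = (D*O)*8 = 8*D*O)
Q(-242, 474) + 122581 = 8*(-242)*474 + 122581 = -917664 + 122581 = -795083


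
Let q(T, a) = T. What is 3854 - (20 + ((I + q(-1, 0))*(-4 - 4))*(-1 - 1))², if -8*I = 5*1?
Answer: 3818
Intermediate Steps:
I = -5/8 ≈ -0.62500
3854 - (20 + ((I + q(-1, 0))*(-4 - 4))*(-1 - 1))² = 3854 - (20 + ((-5/8 - 1)*(-4 - 4))*(-1 - 1))² = 3854 - (20 - 13/8*(-8)*(-2))² = 3854 - (20 + 13*(-2))² = 3854 - (20 - 26)² = 3854 - 1*(-6)² = 3854 - 1*36 = 3854 - 36 = 3818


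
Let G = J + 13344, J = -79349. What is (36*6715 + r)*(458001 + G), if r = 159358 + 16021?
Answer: 163508979524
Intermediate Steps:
r = 175379
G = -66005 (G = -79349 + 13344 = -66005)
(36*6715 + r)*(458001 + G) = (36*6715 + 175379)*(458001 - 66005) = (241740 + 175379)*391996 = 417119*391996 = 163508979524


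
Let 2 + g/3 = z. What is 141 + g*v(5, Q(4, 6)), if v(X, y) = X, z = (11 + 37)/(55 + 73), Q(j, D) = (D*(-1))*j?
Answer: 933/8 ≈ 116.63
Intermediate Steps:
Q(j, D) = -D*j (Q(j, D) = (-D)*j = -D*j)
z = 3/8 (z = 48/128 = 48*(1/128) = 3/8 ≈ 0.37500)
g = -39/8 (g = -6 + 3*(3/8) = -6 + 9/8 = -39/8 ≈ -4.8750)
141 + g*v(5, Q(4, 6)) = 141 - 39/8*5 = 141 - 195/8 = 933/8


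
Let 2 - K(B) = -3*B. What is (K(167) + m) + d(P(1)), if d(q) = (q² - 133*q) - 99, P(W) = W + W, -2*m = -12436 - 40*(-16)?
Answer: 6040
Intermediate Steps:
m = 5898 (m = -(-12436 - 40*(-16))/2 = -(-12436 - 1*(-640))/2 = -(-12436 + 640)/2 = -½*(-11796) = 5898)
P(W) = 2*W
K(B) = 2 + 3*B (K(B) = 2 - (-3)*B = 2 + 3*B)
d(q) = -99 + q² - 133*q
(K(167) + m) + d(P(1)) = ((2 + 3*167) + 5898) + (-99 + (2*1)² - 266) = ((2 + 501) + 5898) + (-99 + 2² - 133*2) = (503 + 5898) + (-99 + 4 - 266) = 6401 - 361 = 6040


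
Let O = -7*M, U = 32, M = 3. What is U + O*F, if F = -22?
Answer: 494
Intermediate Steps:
O = -21 (O = -7*3 = -21)
U + O*F = 32 - 21*(-22) = 32 + 462 = 494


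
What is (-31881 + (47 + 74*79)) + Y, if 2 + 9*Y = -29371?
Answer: -87755/3 ≈ -29252.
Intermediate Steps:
Y = -9791/3 (Y = -2/9 + (⅑)*(-29371) = -2/9 - 29371/9 = -9791/3 ≈ -3263.7)
(-31881 + (47 + 74*79)) + Y = (-31881 + (47 + 74*79)) - 9791/3 = (-31881 + (47 + 5846)) - 9791/3 = (-31881 + 5893) - 9791/3 = -25988 - 9791/3 = -87755/3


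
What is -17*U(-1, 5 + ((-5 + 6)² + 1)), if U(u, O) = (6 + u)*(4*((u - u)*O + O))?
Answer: -2380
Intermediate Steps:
U(u, O) = 4*O*(6 + u) (U(u, O) = (6 + u)*(4*(0*O + O)) = (6 + u)*(4*(0 + O)) = (6 + u)*(4*O) = 4*O*(6 + u))
-17*U(-1, 5 + ((-5 + 6)² + 1)) = -68*(5 + ((-5 + 6)² + 1))*(6 - 1) = -68*(5 + (1² + 1))*5 = -68*(5 + (1 + 1))*5 = -68*(5 + 2)*5 = -68*7*5 = -17*140 = -2380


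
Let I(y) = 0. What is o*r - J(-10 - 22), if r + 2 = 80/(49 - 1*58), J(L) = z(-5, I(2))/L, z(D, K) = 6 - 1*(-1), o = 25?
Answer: -78337/288 ≈ -272.00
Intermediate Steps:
z(D, K) = 7 (z(D, K) = 6 + 1 = 7)
J(L) = 7/L
r = -98/9 (r = -2 + 80/(49 - 1*58) = -2 + 80/(49 - 58) = -2 + 80/(-9) = -2 + 80*(-⅑) = -2 - 80/9 = -98/9 ≈ -10.889)
o*r - J(-10 - 22) = 25*(-98/9) - 7/(-10 - 22) = -2450/9 - 7/(-32) = -2450/9 - 7*(-1)/32 = -2450/9 - 1*(-7/32) = -2450/9 + 7/32 = -78337/288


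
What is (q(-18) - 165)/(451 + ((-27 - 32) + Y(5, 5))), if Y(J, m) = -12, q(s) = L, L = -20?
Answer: -37/76 ≈ -0.48684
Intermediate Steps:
q(s) = -20
(q(-18) - 165)/(451 + ((-27 - 32) + Y(5, 5))) = (-20 - 165)/(451 + ((-27 - 32) - 12)) = -185/(451 + (-59 - 12)) = -185/(451 - 71) = -185/380 = -185*1/380 = -37/76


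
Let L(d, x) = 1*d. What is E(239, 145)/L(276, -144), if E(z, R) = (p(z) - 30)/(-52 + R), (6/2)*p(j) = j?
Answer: 149/77004 ≈ 0.0019350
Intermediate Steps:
L(d, x) = d
p(j) = j/3
E(z, R) = (-30 + z/3)/(-52 + R) (E(z, R) = (z/3 - 30)/(-52 + R) = (-30 + z/3)/(-52 + R))
E(239, 145)/L(276, -144) = ((-90 + 239)/(3*(-52 + 145)))/276 = ((1/3)*149/93)*(1/276) = ((1/3)*(1/93)*149)*(1/276) = (149/279)*(1/276) = 149/77004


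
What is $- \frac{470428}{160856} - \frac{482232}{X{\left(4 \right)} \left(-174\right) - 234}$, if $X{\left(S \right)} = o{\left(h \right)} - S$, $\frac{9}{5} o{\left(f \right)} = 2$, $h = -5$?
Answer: $- \frac{29136112093}{16206242} \approx -1797.8$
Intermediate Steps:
$o{\left(f \right)} = \frac{10}{9}$ ($o{\left(f \right)} = \frac{5}{9} \cdot 2 = \frac{10}{9}$)
$X{\left(S \right)} = \frac{10}{9} - S$
$- \frac{470428}{160856} - \frac{482232}{X{\left(4 \right)} \left(-174\right) - 234} = - \frac{470428}{160856} - \frac{482232}{\left(\frac{10}{9} - 4\right) \left(-174\right) - 234} = \left(-470428\right) \frac{1}{160856} - \frac{482232}{\left(\frac{10}{9} - 4\right) \left(-174\right) - 234} = - \frac{117607}{40214} - \frac{482232}{\left(- \frac{26}{9}\right) \left(-174\right) - 234} = - \frac{117607}{40214} - \frac{482232}{\frac{1508}{3} - 234} = - \frac{117607}{40214} - \frac{482232}{\frac{806}{3}} = - \frac{117607}{40214} - \frac{723348}{403} = - \frac{29136112093}{16206242}$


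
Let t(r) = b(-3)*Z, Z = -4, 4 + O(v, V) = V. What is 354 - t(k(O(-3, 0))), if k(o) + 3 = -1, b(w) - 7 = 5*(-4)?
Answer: 302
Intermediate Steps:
O(v, V) = -4 + V
b(w) = -13 (b(w) = 7 + 5*(-4) = 7 - 20 = -13)
k(o) = -4 (k(o) = -3 - 1 = -4)
t(r) = 52 (t(r) = -13*(-4) = 52)
354 - t(k(O(-3, 0))) = 354 - 1*52 = 354 - 52 = 302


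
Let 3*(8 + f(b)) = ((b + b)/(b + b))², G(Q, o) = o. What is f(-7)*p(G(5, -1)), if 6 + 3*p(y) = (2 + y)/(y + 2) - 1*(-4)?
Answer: 23/9 ≈ 2.5556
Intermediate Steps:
p(y) = -⅓ (p(y) = -2 + ((2 + y)/(y + 2) - 1*(-4))/3 = -2 + ((2 + y)/(2 + y) + 4)/3 = -2 + (1 + 4)/3 = -2 + (⅓)*5 = -2 + 5/3 = -⅓)
f(b) = -23/3 (f(b) = -8 + ((b + b)/(b + b))²/3 = -8 + ((2*b)/((2*b)))²/3 = -8 + ((2*b)*(1/(2*b)))²/3 = -8 + (⅓)*1² = -8 + (⅓)*1 = -8 + ⅓ = -23/3)
f(-7)*p(G(5, -1)) = -23/3*(-⅓) = 23/9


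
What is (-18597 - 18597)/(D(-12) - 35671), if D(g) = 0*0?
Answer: 37194/35671 ≈ 1.0427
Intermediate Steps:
D(g) = 0
(-18597 - 18597)/(D(-12) - 35671) = (-18597 - 18597)/(0 - 35671) = -37194/(-35671) = -37194*(-1/35671) = 37194/35671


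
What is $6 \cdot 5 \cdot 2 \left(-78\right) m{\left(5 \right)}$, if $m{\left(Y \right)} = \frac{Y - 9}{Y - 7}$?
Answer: $-9360$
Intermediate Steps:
$m{\left(Y \right)} = \frac{-9 + Y}{-7 + Y}$
$6 \cdot 5 \cdot 2 \left(-78\right) m{\left(5 \right)} = 6 \cdot 5 \cdot 2 \left(-78\right) \frac{-9 + 5}{-7 + 5} = 30 \cdot 2 \left(-78\right) \frac{1}{-2} \left(-4\right) = 60 \left(-78\right) \left(\left(- \frac{1}{2}\right) \left(-4\right)\right) = \left(-4680\right) 2 = -9360$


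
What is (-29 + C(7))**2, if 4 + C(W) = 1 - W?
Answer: 1521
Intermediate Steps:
C(W) = -3 - W (C(W) = -4 + (1 - W) = -3 - W)
(-29 + C(7))**2 = (-29 + (-3 - 1*7))**2 = (-29 + (-3 - 7))**2 = (-29 - 10)**2 = (-39)**2 = 1521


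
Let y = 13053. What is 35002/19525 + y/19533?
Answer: 28441027/11557025 ≈ 2.4609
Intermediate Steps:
35002/19525 + y/19533 = 35002/19525 + 13053/19533 = 35002*(1/19525) + 13053*(1/19533) = 3182/1775 + 4351/6511 = 28441027/11557025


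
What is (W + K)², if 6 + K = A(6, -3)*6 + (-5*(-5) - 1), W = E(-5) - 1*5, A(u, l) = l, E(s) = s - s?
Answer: 25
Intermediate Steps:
E(s) = 0
W = -5 (W = 0 - 1*5 = 0 - 5 = -5)
K = 0 (K = -6 + (-3*6 + (-5*(-5) - 1)) = -6 + (-18 + (25 - 1)) = -6 + (-18 + 24) = -6 + 6 = 0)
(W + K)² = (-5 + 0)² = (-5)² = 25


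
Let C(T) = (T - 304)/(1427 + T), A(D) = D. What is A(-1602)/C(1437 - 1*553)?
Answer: -1851111/290 ≈ -6383.1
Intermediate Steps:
C(T) = (-304 + T)/(1427 + T)
A(-1602)/C(1437 - 1*553) = -1602*(1427 + (1437 - 1*553))/(-304 + (1437 - 1*553)) = -1602*(1427 + (1437 - 553))/(-304 + (1437 - 553)) = -1602*(1427 + 884)/(-304 + 884) = -1602/(580/2311) = -1602/((1/2311)*580) = -1602/580/2311 = -1602*2311/580 = -1851111/290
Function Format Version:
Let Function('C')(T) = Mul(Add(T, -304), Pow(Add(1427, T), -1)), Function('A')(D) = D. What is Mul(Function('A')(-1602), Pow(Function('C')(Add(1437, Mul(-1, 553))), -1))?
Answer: Rational(-1851111, 290) ≈ -6383.1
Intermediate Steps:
Function('C')(T) = Mul(Pow(Add(1427, T), -1), Add(-304, T)) (Function('C')(T) = Mul(Add(-304, T), Pow(Add(1427, T), -1)) = Mul(Pow(Add(1427, T), -1), Add(-304, T)))
Mul(Function('A')(-1602), Pow(Function('C')(Add(1437, Mul(-1, 553))), -1)) = Mul(-1602, Pow(Mul(Pow(Add(1427, Add(1437, Mul(-1, 553))), -1), Add(-304, Add(1437, Mul(-1, 553)))), -1)) = Mul(-1602, Pow(Mul(Pow(Add(1427, Add(1437, -553)), -1), Add(-304, Add(1437, -553))), -1)) = Mul(-1602, Pow(Mul(Pow(Add(1427, 884), -1), Add(-304, 884)), -1)) = Mul(-1602, Pow(Mul(Pow(2311, -1), 580), -1)) = Mul(-1602, Pow(Mul(Rational(1, 2311), 580), -1)) = Mul(-1602, Pow(Rational(580, 2311), -1)) = Mul(-1602, Rational(2311, 580)) = Rational(-1851111, 290)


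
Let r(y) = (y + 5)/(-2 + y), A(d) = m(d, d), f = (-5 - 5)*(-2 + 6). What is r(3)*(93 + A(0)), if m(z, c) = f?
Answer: 424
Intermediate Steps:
f = -40 (f = -10*4 = -40)
m(z, c) = -40
A(d) = -40
r(y) = (5 + y)/(-2 + y)
r(3)*(93 + A(0)) = ((5 + 3)/(-2 + 3))*(93 - 40) = (8/1)*53 = (1*8)*53 = 8*53 = 424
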